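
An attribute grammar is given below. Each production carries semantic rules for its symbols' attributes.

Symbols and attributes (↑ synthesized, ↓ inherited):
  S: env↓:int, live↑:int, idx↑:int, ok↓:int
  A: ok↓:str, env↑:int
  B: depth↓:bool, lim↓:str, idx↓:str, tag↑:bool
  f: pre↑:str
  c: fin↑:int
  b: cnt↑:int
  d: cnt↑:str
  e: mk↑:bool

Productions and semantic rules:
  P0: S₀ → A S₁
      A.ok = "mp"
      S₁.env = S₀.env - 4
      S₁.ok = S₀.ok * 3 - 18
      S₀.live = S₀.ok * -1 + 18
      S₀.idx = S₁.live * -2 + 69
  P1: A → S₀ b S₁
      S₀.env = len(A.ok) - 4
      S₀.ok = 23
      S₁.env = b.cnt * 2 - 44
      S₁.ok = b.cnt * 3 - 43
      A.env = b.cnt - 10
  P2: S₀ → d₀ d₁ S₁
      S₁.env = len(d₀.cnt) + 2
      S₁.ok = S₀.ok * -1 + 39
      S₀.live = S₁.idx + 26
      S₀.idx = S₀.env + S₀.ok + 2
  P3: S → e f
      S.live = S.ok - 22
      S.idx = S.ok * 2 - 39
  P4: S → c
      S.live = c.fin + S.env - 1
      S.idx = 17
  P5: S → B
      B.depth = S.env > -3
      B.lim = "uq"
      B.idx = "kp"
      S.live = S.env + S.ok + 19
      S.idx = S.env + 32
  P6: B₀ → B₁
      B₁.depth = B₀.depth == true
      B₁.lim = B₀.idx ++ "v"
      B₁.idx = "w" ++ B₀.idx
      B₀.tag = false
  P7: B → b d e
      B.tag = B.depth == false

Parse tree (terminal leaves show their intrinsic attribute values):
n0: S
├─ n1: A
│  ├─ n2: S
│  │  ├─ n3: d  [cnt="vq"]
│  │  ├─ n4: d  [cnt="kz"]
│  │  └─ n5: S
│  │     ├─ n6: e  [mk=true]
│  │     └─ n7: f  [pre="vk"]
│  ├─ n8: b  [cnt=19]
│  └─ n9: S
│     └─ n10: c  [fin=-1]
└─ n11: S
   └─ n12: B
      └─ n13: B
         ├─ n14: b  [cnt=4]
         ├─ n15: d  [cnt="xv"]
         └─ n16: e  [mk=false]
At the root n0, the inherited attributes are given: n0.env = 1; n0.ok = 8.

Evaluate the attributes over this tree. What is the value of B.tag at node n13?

1. n0.env = 1  [given at root]
2. n0.ok = 8  [given at root]
3. n1.ok = "mp"  ["mp"]
4. n2.env = -2  [len(A.ok) - 4]
5. n2.ok = 23  [23]
6. n3.cnt = "vq"  [terminal]
7. n4.cnt = "kz"  [terminal]
8. n5.env = 4  [len(d₀.cnt) + 2]
9. n5.ok = 16  [S₀.ok * -1 + 39]
10. n6.mk = true  [terminal]
11. n7.pre = "vk"  [terminal]
12. n5.live = -6  [S.ok - 22]
13. n5.idx = -7  [S.ok * 2 - 39]
14. n2.live = 19  [S₁.idx + 26]
15. n2.idx = 23  [S₀.env + S₀.ok + 2]
16. n8.cnt = 19  [terminal]
17. n9.env = -6  [b.cnt * 2 - 44]
18. n9.ok = 14  [b.cnt * 3 - 43]
19. n10.fin = -1  [terminal]
20. n9.live = -8  [c.fin + S.env - 1]
21. n9.idx = 17  [17]
22. n1.env = 9  [b.cnt - 10]
23. n11.env = -3  [S₀.env - 4]
24. n11.ok = 6  [S₀.ok * 3 - 18]
25. n12.depth = false  [S.env > -3]
26. n12.lim = "uq"  ["uq"]
27. n12.idx = "kp"  ["kp"]
28. n13.depth = false  [B₀.depth == true]
29. n13.lim = "kpv"  [B₀.idx ++ "v"]
30. n13.idx = "wkp"  ["w" ++ B₀.idx]
31. n14.cnt = 4  [terminal]
32. n15.cnt = "xv"  [terminal]
33. n16.mk = false  [terminal]
34. n13.tag = true  [B.depth == false]
35. n12.tag = false  [false]
36. n11.live = 22  [S.env + S.ok + 19]
37. n11.idx = 29  [S.env + 32]
38. n0.live = 10  [S₀.ok * -1 + 18]
39. n0.idx = 25  [S₁.live * -2 + 69]

true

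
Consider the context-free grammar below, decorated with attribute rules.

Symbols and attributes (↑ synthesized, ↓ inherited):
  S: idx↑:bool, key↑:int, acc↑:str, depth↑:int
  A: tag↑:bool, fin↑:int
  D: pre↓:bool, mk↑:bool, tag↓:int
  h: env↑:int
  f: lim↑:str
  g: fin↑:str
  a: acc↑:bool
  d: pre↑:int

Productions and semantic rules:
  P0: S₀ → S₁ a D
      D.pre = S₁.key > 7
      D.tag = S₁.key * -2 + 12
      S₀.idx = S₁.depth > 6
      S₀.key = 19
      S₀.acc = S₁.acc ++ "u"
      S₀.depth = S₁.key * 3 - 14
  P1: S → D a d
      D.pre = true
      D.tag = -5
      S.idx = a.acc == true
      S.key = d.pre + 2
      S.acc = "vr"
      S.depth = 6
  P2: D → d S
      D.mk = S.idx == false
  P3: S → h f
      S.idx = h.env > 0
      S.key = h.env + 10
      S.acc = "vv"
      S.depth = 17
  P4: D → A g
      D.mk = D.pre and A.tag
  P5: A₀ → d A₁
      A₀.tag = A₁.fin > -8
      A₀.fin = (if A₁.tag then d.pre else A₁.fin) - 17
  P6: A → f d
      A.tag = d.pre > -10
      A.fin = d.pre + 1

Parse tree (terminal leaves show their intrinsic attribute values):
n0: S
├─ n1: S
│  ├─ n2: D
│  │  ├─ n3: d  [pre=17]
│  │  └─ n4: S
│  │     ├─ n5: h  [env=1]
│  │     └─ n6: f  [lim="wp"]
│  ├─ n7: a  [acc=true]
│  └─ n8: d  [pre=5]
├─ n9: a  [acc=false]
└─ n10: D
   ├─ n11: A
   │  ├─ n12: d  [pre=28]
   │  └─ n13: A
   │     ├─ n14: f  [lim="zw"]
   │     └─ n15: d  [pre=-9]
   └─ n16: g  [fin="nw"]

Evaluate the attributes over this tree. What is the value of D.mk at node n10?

false

1. n2.pre = true  [true]
2. n2.tag = -5  [-5]
3. n3.pre = 17  [terminal]
4. n5.env = 1  [terminal]
5. n6.lim = "wp"  [terminal]
6. n4.idx = true  [h.env > 0]
7. n4.key = 11  [h.env + 10]
8. n4.acc = "vv"  ["vv"]
9. n4.depth = 17  [17]
10. n2.mk = false  [S.idx == false]
11. n7.acc = true  [terminal]
12. n8.pre = 5  [terminal]
13. n1.idx = true  [a.acc == true]
14. n1.key = 7  [d.pre + 2]
15. n1.acc = "vr"  ["vr"]
16. n1.depth = 6  [6]
17. n9.acc = false  [terminal]
18. n10.pre = false  [S₁.key > 7]
19. n10.tag = -2  [S₁.key * -2 + 12]
20. n12.pre = 28  [terminal]
21. n14.lim = "zw"  [terminal]
22. n15.pre = -9  [terminal]
23. n13.tag = true  [d.pre > -10]
24. n13.fin = -8  [d.pre + 1]
25. n11.tag = false  [A₁.fin > -8]
26. n11.fin = 11  [(if A₁.tag then d.pre else A₁.fin) - 17]
27. n16.fin = "nw"  [terminal]
28. n10.mk = false  [D.pre and A.tag]
29. n0.idx = false  [S₁.depth > 6]
30. n0.key = 19  [19]
31. n0.acc = "vru"  [S₁.acc ++ "u"]
32. n0.depth = 7  [S₁.key * 3 - 14]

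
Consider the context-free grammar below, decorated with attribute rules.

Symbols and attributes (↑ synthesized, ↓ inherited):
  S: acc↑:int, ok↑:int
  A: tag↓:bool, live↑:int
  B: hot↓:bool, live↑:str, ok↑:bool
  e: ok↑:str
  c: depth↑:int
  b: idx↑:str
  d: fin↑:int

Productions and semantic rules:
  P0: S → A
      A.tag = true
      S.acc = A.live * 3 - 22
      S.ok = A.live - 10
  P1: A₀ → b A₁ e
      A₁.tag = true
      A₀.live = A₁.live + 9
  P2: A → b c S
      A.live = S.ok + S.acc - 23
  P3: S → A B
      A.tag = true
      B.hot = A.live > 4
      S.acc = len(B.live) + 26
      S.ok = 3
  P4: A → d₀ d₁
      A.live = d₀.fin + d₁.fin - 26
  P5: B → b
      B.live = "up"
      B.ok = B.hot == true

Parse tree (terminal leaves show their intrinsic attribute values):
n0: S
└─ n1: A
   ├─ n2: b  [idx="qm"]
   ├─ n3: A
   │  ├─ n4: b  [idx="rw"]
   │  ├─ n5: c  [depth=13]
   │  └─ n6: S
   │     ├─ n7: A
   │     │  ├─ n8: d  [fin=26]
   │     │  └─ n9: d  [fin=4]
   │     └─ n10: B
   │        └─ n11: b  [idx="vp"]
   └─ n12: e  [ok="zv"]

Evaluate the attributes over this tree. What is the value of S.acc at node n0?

1. n1.tag = true  [true]
2. n2.idx = "qm"  [terminal]
3. n3.tag = true  [true]
4. n4.idx = "rw"  [terminal]
5. n5.depth = 13  [terminal]
6. n7.tag = true  [true]
7. n8.fin = 26  [terminal]
8. n9.fin = 4  [terminal]
9. n7.live = 4  [d₀.fin + d₁.fin - 26]
10. n10.hot = false  [A.live > 4]
11. n11.idx = "vp"  [terminal]
12. n10.live = "up"  ["up"]
13. n10.ok = false  [B.hot == true]
14. n6.acc = 28  [len(B.live) + 26]
15. n6.ok = 3  [3]
16. n3.live = 8  [S.ok + S.acc - 23]
17. n12.ok = "zv"  [terminal]
18. n1.live = 17  [A₁.live + 9]
19. n0.acc = 29  [A.live * 3 - 22]
20. n0.ok = 7  [A.live - 10]

29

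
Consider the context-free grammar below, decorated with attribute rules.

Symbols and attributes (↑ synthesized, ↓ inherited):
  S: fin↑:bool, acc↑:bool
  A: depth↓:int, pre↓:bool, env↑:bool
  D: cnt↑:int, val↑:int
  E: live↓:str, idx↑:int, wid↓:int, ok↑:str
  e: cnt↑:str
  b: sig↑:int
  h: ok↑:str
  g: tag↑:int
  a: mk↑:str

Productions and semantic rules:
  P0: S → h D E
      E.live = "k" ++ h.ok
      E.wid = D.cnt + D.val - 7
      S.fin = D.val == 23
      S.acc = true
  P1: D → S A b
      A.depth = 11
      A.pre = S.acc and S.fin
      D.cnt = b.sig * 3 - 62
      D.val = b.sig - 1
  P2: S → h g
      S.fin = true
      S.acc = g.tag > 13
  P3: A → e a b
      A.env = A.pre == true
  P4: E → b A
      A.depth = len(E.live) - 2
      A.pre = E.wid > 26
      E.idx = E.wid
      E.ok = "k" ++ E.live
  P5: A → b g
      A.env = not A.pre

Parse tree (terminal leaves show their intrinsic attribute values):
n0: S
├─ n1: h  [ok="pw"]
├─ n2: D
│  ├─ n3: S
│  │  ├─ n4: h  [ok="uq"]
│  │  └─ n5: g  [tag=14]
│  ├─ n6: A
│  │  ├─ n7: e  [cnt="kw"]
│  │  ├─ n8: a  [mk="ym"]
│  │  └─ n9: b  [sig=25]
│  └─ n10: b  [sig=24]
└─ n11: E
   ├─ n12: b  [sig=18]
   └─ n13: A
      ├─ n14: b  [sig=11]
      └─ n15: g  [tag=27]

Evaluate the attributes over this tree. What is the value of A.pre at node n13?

false

1. n1.ok = "pw"  [terminal]
2. n4.ok = "uq"  [terminal]
3. n5.tag = 14  [terminal]
4. n3.fin = true  [true]
5. n3.acc = true  [g.tag > 13]
6. n6.depth = 11  [11]
7. n6.pre = true  [S.acc and S.fin]
8. n7.cnt = "kw"  [terminal]
9. n8.mk = "ym"  [terminal]
10. n9.sig = 25  [terminal]
11. n6.env = true  [A.pre == true]
12. n10.sig = 24  [terminal]
13. n2.cnt = 10  [b.sig * 3 - 62]
14. n2.val = 23  [b.sig - 1]
15. n11.live = "kpw"  ["k" ++ h.ok]
16. n11.wid = 26  [D.cnt + D.val - 7]
17. n12.sig = 18  [terminal]
18. n13.depth = 1  [len(E.live) - 2]
19. n13.pre = false  [E.wid > 26]
20. n14.sig = 11  [terminal]
21. n15.tag = 27  [terminal]
22. n13.env = true  [not A.pre]
23. n11.idx = 26  [E.wid]
24. n11.ok = "kkpw"  ["k" ++ E.live]
25. n0.fin = true  [D.val == 23]
26. n0.acc = true  [true]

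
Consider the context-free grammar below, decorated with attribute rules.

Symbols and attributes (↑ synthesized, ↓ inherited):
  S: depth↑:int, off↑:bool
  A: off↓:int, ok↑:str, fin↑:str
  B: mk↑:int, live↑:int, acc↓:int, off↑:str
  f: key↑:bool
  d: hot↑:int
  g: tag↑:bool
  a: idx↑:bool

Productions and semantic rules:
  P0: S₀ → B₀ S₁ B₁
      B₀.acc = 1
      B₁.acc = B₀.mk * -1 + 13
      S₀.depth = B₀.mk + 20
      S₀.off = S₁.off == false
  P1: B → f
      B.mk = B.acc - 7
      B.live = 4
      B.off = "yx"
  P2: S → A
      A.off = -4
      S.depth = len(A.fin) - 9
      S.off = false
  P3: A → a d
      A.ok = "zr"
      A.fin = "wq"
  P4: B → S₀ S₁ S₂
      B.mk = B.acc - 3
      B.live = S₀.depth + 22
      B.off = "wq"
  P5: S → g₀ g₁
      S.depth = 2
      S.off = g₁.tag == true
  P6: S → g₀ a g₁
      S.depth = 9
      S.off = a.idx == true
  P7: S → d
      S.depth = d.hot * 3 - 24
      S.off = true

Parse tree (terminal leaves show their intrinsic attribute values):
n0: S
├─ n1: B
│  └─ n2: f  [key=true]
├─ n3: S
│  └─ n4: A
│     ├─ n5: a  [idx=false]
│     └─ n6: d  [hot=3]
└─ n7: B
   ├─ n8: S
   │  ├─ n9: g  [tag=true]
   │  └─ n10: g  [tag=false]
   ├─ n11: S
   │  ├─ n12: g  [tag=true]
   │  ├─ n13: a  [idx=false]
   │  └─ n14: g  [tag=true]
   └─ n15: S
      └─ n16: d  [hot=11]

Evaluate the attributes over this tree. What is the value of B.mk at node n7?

16

1. n1.acc = 1  [1]
2. n2.key = true  [terminal]
3. n1.mk = -6  [B.acc - 7]
4. n1.live = 4  [4]
5. n1.off = "yx"  ["yx"]
6. n4.off = -4  [-4]
7. n5.idx = false  [terminal]
8. n6.hot = 3  [terminal]
9. n4.ok = "zr"  ["zr"]
10. n4.fin = "wq"  ["wq"]
11. n3.depth = -7  [len(A.fin) - 9]
12. n3.off = false  [false]
13. n7.acc = 19  [B₀.mk * -1 + 13]
14. n9.tag = true  [terminal]
15. n10.tag = false  [terminal]
16. n8.depth = 2  [2]
17. n8.off = false  [g₁.tag == true]
18. n12.tag = true  [terminal]
19. n13.idx = false  [terminal]
20. n14.tag = true  [terminal]
21. n11.depth = 9  [9]
22. n11.off = false  [a.idx == true]
23. n16.hot = 11  [terminal]
24. n15.depth = 9  [d.hot * 3 - 24]
25. n15.off = true  [true]
26. n7.mk = 16  [B.acc - 3]
27. n7.live = 24  [S₀.depth + 22]
28. n7.off = "wq"  ["wq"]
29. n0.depth = 14  [B₀.mk + 20]
30. n0.off = true  [S₁.off == false]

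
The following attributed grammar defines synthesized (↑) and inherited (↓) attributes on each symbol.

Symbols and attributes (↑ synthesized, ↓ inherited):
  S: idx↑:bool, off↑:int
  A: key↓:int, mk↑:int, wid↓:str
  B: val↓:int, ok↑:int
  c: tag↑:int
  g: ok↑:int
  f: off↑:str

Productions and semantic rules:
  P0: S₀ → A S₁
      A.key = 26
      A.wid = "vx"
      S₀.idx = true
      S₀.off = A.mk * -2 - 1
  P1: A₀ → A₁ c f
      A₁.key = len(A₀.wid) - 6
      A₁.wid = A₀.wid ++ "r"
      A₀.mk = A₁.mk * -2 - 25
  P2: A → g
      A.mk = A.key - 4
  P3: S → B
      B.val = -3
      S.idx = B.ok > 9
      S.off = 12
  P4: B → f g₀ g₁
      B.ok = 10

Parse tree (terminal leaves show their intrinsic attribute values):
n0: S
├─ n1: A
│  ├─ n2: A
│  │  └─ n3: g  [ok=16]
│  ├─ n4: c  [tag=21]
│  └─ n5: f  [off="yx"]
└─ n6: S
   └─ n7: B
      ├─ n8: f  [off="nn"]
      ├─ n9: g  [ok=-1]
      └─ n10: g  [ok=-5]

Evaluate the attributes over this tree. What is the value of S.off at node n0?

17

1. n1.key = 26  [26]
2. n1.wid = "vx"  ["vx"]
3. n2.key = -4  [len(A₀.wid) - 6]
4. n2.wid = "vxr"  [A₀.wid ++ "r"]
5. n3.ok = 16  [terminal]
6. n2.mk = -8  [A.key - 4]
7. n4.tag = 21  [terminal]
8. n5.off = "yx"  [terminal]
9. n1.mk = -9  [A₁.mk * -2 - 25]
10. n7.val = -3  [-3]
11. n8.off = "nn"  [terminal]
12. n9.ok = -1  [terminal]
13. n10.ok = -5  [terminal]
14. n7.ok = 10  [10]
15. n6.idx = true  [B.ok > 9]
16. n6.off = 12  [12]
17. n0.idx = true  [true]
18. n0.off = 17  [A.mk * -2 - 1]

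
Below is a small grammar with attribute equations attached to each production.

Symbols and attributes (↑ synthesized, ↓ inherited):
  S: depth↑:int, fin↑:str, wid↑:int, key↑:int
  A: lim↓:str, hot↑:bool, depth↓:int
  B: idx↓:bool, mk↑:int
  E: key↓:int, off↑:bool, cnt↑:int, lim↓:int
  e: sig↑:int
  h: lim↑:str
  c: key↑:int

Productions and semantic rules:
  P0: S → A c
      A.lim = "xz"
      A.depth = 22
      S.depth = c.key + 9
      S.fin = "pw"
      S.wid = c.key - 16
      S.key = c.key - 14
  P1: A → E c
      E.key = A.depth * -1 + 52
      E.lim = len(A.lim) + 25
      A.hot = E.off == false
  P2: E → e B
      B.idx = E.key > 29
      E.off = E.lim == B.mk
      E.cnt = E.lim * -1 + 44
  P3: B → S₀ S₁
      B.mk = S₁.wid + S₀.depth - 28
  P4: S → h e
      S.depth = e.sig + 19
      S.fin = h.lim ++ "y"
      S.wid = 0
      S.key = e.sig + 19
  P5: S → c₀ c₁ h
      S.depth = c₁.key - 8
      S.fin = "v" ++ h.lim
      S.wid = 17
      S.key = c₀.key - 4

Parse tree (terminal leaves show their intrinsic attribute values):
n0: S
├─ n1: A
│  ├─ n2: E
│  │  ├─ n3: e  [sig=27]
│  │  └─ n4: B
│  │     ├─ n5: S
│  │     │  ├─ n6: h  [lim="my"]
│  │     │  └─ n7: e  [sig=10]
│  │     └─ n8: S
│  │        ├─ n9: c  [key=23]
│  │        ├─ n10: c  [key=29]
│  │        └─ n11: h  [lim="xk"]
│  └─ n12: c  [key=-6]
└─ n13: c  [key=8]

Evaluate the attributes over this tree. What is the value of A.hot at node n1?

true

1. n1.lim = "xz"  ["xz"]
2. n1.depth = 22  [22]
3. n2.key = 30  [A.depth * -1 + 52]
4. n2.lim = 27  [len(A.lim) + 25]
5. n3.sig = 27  [terminal]
6. n4.idx = true  [E.key > 29]
7. n6.lim = "my"  [terminal]
8. n7.sig = 10  [terminal]
9. n5.depth = 29  [e.sig + 19]
10. n5.fin = "myy"  [h.lim ++ "y"]
11. n5.wid = 0  [0]
12. n5.key = 29  [e.sig + 19]
13. n9.key = 23  [terminal]
14. n10.key = 29  [terminal]
15. n11.lim = "xk"  [terminal]
16. n8.depth = 21  [c₁.key - 8]
17. n8.fin = "vxk"  ["v" ++ h.lim]
18. n8.wid = 17  [17]
19. n8.key = 19  [c₀.key - 4]
20. n4.mk = 18  [S₁.wid + S₀.depth - 28]
21. n2.off = false  [E.lim == B.mk]
22. n2.cnt = 17  [E.lim * -1 + 44]
23. n12.key = -6  [terminal]
24. n1.hot = true  [E.off == false]
25. n13.key = 8  [terminal]
26. n0.depth = 17  [c.key + 9]
27. n0.fin = "pw"  ["pw"]
28. n0.wid = -8  [c.key - 16]
29. n0.key = -6  [c.key - 14]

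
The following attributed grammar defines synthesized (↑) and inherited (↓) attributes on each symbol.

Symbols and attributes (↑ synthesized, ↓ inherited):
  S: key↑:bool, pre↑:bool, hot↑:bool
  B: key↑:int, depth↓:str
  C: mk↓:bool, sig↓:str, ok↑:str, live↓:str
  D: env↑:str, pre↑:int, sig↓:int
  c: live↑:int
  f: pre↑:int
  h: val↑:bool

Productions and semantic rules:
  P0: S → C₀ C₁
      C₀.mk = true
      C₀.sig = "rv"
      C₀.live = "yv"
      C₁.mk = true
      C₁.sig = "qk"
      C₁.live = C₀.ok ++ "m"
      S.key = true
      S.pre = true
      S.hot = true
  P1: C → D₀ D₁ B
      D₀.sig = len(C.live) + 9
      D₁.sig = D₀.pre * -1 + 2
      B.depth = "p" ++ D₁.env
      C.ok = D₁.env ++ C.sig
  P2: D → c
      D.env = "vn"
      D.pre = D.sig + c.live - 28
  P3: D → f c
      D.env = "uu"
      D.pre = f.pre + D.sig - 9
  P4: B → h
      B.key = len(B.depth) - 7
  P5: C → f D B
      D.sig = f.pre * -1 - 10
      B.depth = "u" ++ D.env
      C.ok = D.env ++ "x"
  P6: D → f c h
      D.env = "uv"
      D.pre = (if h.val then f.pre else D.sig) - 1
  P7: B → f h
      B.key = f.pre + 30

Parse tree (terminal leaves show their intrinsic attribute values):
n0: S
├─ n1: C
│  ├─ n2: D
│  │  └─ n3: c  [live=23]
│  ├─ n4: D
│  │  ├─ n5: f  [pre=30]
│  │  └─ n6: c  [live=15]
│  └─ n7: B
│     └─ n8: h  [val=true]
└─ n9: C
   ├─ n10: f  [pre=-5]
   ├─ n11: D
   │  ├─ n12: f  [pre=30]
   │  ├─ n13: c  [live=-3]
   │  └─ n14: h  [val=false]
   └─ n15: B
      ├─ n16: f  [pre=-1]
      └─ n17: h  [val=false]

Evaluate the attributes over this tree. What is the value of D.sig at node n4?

1. n1.mk = true  [true]
2. n1.sig = "rv"  ["rv"]
3. n1.live = "yv"  ["yv"]
4. n2.sig = 11  [len(C.live) + 9]
5. n3.live = 23  [terminal]
6. n2.env = "vn"  ["vn"]
7. n2.pre = 6  [D.sig + c.live - 28]
8. n4.sig = -4  [D₀.pre * -1 + 2]
9. n5.pre = 30  [terminal]
10. n6.live = 15  [terminal]
11. n4.env = "uu"  ["uu"]
12. n4.pre = 17  [f.pre + D.sig - 9]
13. n7.depth = "puu"  ["p" ++ D₁.env]
14. n8.val = true  [terminal]
15. n7.key = -4  [len(B.depth) - 7]
16. n1.ok = "uurv"  [D₁.env ++ C.sig]
17. n9.mk = true  [true]
18. n9.sig = "qk"  ["qk"]
19. n9.live = "uurvm"  [C₀.ok ++ "m"]
20. n10.pre = -5  [terminal]
21. n11.sig = -5  [f.pre * -1 - 10]
22. n12.pre = 30  [terminal]
23. n13.live = -3  [terminal]
24. n14.val = false  [terminal]
25. n11.env = "uv"  ["uv"]
26. n11.pre = -6  [(if h.val then f.pre else D.sig) - 1]
27. n15.depth = "uuv"  ["u" ++ D.env]
28. n16.pre = -1  [terminal]
29. n17.val = false  [terminal]
30. n15.key = 29  [f.pre + 30]
31. n9.ok = "uvx"  [D.env ++ "x"]
32. n0.key = true  [true]
33. n0.pre = true  [true]
34. n0.hot = true  [true]

-4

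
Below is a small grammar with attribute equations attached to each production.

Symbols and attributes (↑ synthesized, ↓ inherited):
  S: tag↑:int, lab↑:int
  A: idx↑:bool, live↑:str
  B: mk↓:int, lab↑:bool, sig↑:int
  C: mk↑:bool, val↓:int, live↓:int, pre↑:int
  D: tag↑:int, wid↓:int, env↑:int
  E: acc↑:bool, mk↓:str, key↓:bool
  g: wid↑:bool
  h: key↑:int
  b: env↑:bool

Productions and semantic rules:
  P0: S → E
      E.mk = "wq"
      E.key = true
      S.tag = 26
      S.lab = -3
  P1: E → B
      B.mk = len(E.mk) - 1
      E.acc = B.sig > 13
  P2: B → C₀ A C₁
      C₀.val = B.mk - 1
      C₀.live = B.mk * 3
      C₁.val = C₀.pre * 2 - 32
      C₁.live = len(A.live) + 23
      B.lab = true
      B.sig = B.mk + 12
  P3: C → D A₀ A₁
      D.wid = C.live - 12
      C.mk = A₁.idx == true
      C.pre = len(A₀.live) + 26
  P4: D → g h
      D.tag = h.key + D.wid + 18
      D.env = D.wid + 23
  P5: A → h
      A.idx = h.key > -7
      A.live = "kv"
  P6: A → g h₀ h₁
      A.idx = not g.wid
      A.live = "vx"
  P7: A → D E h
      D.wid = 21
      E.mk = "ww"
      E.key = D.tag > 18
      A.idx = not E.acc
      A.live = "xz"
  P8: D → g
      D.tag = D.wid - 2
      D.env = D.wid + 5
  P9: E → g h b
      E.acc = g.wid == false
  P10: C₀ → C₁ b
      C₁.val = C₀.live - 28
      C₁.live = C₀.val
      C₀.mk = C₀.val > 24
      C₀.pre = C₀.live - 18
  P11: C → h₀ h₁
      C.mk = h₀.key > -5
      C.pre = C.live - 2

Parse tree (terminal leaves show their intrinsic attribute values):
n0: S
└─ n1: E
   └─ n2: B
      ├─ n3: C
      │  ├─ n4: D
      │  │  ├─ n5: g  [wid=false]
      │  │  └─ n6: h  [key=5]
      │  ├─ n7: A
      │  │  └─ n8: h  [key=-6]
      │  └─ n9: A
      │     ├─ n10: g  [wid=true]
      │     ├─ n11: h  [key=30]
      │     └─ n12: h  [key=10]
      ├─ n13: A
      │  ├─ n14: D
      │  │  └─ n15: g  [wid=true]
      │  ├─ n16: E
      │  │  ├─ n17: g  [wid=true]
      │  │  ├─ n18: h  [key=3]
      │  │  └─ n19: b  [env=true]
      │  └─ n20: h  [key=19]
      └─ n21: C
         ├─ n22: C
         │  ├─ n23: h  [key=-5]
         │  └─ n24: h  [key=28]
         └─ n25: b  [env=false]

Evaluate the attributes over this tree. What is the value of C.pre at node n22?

22

1. n1.mk = "wq"  ["wq"]
2. n1.key = true  [true]
3. n2.mk = 1  [len(E.mk) - 1]
4. n3.val = 0  [B.mk - 1]
5. n3.live = 3  [B.mk * 3]
6. n4.wid = -9  [C.live - 12]
7. n5.wid = false  [terminal]
8. n6.key = 5  [terminal]
9. n4.tag = 14  [h.key + D.wid + 18]
10. n4.env = 14  [D.wid + 23]
11. n8.key = -6  [terminal]
12. n7.idx = true  [h.key > -7]
13. n7.live = "kv"  ["kv"]
14. n10.wid = true  [terminal]
15. n11.key = 30  [terminal]
16. n12.key = 10  [terminal]
17. n9.idx = false  [not g.wid]
18. n9.live = "vx"  ["vx"]
19. n3.mk = false  [A₁.idx == true]
20. n3.pre = 28  [len(A₀.live) + 26]
21. n14.wid = 21  [21]
22. n15.wid = true  [terminal]
23. n14.tag = 19  [D.wid - 2]
24. n14.env = 26  [D.wid + 5]
25. n16.mk = "ww"  ["ww"]
26. n16.key = true  [D.tag > 18]
27. n17.wid = true  [terminal]
28. n18.key = 3  [terminal]
29. n19.env = true  [terminal]
30. n16.acc = false  [g.wid == false]
31. n20.key = 19  [terminal]
32. n13.idx = true  [not E.acc]
33. n13.live = "xz"  ["xz"]
34. n21.val = 24  [C₀.pre * 2 - 32]
35. n21.live = 25  [len(A.live) + 23]
36. n22.val = -3  [C₀.live - 28]
37. n22.live = 24  [C₀.val]
38. n23.key = -5  [terminal]
39. n24.key = 28  [terminal]
40. n22.mk = false  [h₀.key > -5]
41. n22.pre = 22  [C.live - 2]
42. n25.env = false  [terminal]
43. n21.mk = false  [C₀.val > 24]
44. n21.pre = 7  [C₀.live - 18]
45. n2.lab = true  [true]
46. n2.sig = 13  [B.mk + 12]
47. n1.acc = false  [B.sig > 13]
48. n0.tag = 26  [26]
49. n0.lab = -3  [-3]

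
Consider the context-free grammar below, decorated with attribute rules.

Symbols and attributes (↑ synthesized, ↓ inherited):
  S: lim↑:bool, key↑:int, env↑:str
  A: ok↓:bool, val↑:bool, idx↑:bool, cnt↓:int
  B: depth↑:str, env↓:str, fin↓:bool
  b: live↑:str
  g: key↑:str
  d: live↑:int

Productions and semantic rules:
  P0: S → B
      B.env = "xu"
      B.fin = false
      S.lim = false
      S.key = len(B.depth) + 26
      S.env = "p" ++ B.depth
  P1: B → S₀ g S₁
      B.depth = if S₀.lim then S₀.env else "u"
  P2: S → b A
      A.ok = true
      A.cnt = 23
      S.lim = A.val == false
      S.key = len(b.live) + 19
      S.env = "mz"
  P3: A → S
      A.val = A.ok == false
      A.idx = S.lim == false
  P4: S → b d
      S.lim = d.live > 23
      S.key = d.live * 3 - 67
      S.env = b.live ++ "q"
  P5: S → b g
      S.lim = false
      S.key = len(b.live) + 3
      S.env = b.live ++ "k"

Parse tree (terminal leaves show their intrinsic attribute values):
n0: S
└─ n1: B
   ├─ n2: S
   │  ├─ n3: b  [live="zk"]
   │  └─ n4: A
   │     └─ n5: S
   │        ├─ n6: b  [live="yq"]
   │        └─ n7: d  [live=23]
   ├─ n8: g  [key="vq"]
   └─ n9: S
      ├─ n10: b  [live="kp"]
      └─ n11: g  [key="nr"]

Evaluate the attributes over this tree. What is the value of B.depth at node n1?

1. n1.env = "xu"  ["xu"]
2. n1.fin = false  [false]
3. n3.live = "zk"  [terminal]
4. n4.ok = true  [true]
5. n4.cnt = 23  [23]
6. n6.live = "yq"  [terminal]
7. n7.live = 23  [terminal]
8. n5.lim = false  [d.live > 23]
9. n5.key = 2  [d.live * 3 - 67]
10. n5.env = "yqq"  [b.live ++ "q"]
11. n4.val = false  [A.ok == false]
12. n4.idx = true  [S.lim == false]
13. n2.lim = true  [A.val == false]
14. n2.key = 21  [len(b.live) + 19]
15. n2.env = "mz"  ["mz"]
16. n8.key = "vq"  [terminal]
17. n10.live = "kp"  [terminal]
18. n11.key = "nr"  [terminal]
19. n9.lim = false  [false]
20. n9.key = 5  [len(b.live) + 3]
21. n9.env = "kpk"  [b.live ++ "k"]
22. n1.depth = "mz"  [if S₀.lim then S₀.env else "u"]
23. n0.lim = false  [false]
24. n0.key = 28  [len(B.depth) + 26]
25. n0.env = "pmz"  ["p" ++ B.depth]

"mz"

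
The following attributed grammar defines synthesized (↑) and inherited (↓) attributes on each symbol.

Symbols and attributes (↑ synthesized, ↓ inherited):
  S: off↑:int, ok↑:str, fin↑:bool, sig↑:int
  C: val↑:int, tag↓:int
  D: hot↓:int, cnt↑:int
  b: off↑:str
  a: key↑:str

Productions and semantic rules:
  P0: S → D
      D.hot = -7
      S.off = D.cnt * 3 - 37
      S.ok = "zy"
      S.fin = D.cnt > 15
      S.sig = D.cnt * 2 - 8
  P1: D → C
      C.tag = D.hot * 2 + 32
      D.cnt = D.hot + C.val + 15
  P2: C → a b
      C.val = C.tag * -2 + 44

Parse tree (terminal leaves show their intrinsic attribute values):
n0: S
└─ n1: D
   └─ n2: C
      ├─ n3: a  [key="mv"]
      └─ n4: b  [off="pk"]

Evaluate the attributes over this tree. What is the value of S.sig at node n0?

24

1. n1.hot = -7  [-7]
2. n2.tag = 18  [D.hot * 2 + 32]
3. n3.key = "mv"  [terminal]
4. n4.off = "pk"  [terminal]
5. n2.val = 8  [C.tag * -2 + 44]
6. n1.cnt = 16  [D.hot + C.val + 15]
7. n0.off = 11  [D.cnt * 3 - 37]
8. n0.ok = "zy"  ["zy"]
9. n0.fin = true  [D.cnt > 15]
10. n0.sig = 24  [D.cnt * 2 - 8]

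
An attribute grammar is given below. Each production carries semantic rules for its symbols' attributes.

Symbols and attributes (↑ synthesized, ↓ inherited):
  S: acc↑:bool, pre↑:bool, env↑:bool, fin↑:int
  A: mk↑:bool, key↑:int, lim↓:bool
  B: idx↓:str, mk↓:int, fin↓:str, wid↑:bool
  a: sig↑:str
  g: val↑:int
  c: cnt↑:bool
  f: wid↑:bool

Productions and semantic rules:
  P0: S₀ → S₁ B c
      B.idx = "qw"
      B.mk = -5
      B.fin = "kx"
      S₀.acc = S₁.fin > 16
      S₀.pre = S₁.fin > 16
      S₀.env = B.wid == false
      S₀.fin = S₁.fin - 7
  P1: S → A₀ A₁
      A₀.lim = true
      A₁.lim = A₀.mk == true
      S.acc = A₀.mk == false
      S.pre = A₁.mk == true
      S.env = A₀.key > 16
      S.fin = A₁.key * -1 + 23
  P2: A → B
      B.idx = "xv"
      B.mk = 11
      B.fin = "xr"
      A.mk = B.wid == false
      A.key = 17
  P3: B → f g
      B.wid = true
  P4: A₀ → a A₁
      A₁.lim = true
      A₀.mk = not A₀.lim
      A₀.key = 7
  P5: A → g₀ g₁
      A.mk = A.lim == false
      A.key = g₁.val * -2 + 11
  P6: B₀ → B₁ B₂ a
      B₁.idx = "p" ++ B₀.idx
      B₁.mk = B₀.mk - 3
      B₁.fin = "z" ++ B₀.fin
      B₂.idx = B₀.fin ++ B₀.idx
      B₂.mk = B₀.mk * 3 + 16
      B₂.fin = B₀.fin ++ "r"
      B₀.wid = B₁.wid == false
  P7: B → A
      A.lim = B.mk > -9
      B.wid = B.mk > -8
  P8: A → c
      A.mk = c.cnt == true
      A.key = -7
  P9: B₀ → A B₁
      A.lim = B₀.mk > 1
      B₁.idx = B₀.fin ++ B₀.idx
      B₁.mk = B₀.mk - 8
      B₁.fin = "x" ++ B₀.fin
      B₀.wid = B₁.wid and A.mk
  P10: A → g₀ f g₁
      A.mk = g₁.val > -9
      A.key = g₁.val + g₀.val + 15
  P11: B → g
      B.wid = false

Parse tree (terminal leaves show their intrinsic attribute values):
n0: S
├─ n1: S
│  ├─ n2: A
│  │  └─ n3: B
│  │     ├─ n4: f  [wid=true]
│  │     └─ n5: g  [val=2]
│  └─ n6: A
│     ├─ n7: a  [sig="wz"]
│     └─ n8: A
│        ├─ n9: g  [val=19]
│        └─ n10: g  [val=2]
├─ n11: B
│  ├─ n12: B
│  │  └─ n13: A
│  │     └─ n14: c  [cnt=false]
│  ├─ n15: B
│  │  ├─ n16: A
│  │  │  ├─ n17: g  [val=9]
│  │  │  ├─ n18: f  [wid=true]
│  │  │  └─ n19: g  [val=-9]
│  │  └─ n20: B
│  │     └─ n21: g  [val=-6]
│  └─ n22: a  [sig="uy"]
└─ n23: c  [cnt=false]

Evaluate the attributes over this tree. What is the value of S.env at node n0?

false

1. n2.lim = true  [true]
2. n3.idx = "xv"  ["xv"]
3. n3.mk = 11  [11]
4. n3.fin = "xr"  ["xr"]
5. n4.wid = true  [terminal]
6. n5.val = 2  [terminal]
7. n3.wid = true  [true]
8. n2.mk = false  [B.wid == false]
9. n2.key = 17  [17]
10. n6.lim = false  [A₀.mk == true]
11. n7.sig = "wz"  [terminal]
12. n8.lim = true  [true]
13. n9.val = 19  [terminal]
14. n10.val = 2  [terminal]
15. n8.mk = false  [A.lim == false]
16. n8.key = 7  [g₁.val * -2 + 11]
17. n6.mk = true  [not A₀.lim]
18. n6.key = 7  [7]
19. n1.acc = true  [A₀.mk == false]
20. n1.pre = true  [A₁.mk == true]
21. n1.env = true  [A₀.key > 16]
22. n1.fin = 16  [A₁.key * -1 + 23]
23. n11.idx = "qw"  ["qw"]
24. n11.mk = -5  [-5]
25. n11.fin = "kx"  ["kx"]
26. n12.idx = "pqw"  ["p" ++ B₀.idx]
27. n12.mk = -8  [B₀.mk - 3]
28. n12.fin = "zkx"  ["z" ++ B₀.fin]
29. n13.lim = true  [B.mk > -9]
30. n14.cnt = false  [terminal]
31. n13.mk = false  [c.cnt == true]
32. n13.key = -7  [-7]
33. n12.wid = false  [B.mk > -8]
34. n15.idx = "kxqw"  [B₀.fin ++ B₀.idx]
35. n15.mk = 1  [B₀.mk * 3 + 16]
36. n15.fin = "kxr"  [B₀.fin ++ "r"]
37. n16.lim = false  [B₀.mk > 1]
38. n17.val = 9  [terminal]
39. n18.wid = true  [terminal]
40. n19.val = -9  [terminal]
41. n16.mk = false  [g₁.val > -9]
42. n16.key = 15  [g₁.val + g₀.val + 15]
43. n20.idx = "kxrkxqw"  [B₀.fin ++ B₀.idx]
44. n20.mk = -7  [B₀.mk - 8]
45. n20.fin = "xkxr"  ["x" ++ B₀.fin]
46. n21.val = -6  [terminal]
47. n20.wid = false  [false]
48. n15.wid = false  [B₁.wid and A.mk]
49. n22.sig = "uy"  [terminal]
50. n11.wid = true  [B₁.wid == false]
51. n23.cnt = false  [terminal]
52. n0.acc = false  [S₁.fin > 16]
53. n0.pre = false  [S₁.fin > 16]
54. n0.env = false  [B.wid == false]
55. n0.fin = 9  [S₁.fin - 7]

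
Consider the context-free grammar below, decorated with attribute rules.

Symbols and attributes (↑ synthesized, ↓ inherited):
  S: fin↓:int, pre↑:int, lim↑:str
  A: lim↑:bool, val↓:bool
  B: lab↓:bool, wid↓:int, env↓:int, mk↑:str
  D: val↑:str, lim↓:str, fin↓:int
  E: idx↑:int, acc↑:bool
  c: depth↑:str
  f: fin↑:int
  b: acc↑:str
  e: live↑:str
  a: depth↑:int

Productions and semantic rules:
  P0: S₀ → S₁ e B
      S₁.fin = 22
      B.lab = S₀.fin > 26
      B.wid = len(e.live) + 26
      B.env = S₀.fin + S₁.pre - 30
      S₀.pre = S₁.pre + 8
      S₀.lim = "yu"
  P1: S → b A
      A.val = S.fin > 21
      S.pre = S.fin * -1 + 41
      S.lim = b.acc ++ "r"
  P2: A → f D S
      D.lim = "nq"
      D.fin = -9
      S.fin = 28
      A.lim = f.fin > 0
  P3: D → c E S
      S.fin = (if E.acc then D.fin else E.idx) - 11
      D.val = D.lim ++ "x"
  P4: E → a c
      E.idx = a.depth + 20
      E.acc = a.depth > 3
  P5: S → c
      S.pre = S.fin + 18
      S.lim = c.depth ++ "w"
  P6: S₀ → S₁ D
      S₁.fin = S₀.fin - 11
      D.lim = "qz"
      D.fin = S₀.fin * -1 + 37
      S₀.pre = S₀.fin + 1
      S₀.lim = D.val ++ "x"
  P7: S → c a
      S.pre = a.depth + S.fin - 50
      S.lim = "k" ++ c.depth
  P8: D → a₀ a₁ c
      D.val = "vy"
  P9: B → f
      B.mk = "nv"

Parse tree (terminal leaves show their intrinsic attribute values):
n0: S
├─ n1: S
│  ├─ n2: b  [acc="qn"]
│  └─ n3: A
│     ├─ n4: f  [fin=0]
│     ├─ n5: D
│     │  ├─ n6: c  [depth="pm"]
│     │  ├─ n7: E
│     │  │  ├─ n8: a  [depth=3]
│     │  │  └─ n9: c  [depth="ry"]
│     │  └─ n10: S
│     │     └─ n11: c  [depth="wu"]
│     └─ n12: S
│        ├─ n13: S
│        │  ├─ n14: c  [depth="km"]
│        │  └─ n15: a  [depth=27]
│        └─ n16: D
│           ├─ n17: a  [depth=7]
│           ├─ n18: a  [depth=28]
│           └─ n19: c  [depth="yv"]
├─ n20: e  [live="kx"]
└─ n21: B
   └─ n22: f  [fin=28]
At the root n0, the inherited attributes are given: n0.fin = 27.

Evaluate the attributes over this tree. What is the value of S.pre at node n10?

1. n0.fin = 27  [given at root]
2. n1.fin = 22  [22]
3. n2.acc = "qn"  [terminal]
4. n3.val = true  [S.fin > 21]
5. n4.fin = 0  [terminal]
6. n5.lim = "nq"  ["nq"]
7. n5.fin = -9  [-9]
8. n6.depth = "pm"  [terminal]
9. n8.depth = 3  [terminal]
10. n9.depth = "ry"  [terminal]
11. n7.idx = 23  [a.depth + 20]
12. n7.acc = false  [a.depth > 3]
13. n10.fin = 12  [(if E.acc then D.fin else E.idx) - 11]
14. n11.depth = "wu"  [terminal]
15. n10.pre = 30  [S.fin + 18]
16. n10.lim = "wuw"  [c.depth ++ "w"]
17. n5.val = "nqx"  [D.lim ++ "x"]
18. n12.fin = 28  [28]
19. n13.fin = 17  [S₀.fin - 11]
20. n14.depth = "km"  [terminal]
21. n15.depth = 27  [terminal]
22. n13.pre = -6  [a.depth + S.fin - 50]
23. n13.lim = "kkm"  ["k" ++ c.depth]
24. n16.lim = "qz"  ["qz"]
25. n16.fin = 9  [S₀.fin * -1 + 37]
26. n17.depth = 7  [terminal]
27. n18.depth = 28  [terminal]
28. n19.depth = "yv"  [terminal]
29. n16.val = "vy"  ["vy"]
30. n12.pre = 29  [S₀.fin + 1]
31. n12.lim = "vyx"  [D.val ++ "x"]
32. n3.lim = false  [f.fin > 0]
33. n1.pre = 19  [S.fin * -1 + 41]
34. n1.lim = "qnr"  [b.acc ++ "r"]
35. n20.live = "kx"  [terminal]
36. n21.lab = true  [S₀.fin > 26]
37. n21.wid = 28  [len(e.live) + 26]
38. n21.env = 16  [S₀.fin + S₁.pre - 30]
39. n22.fin = 28  [terminal]
40. n21.mk = "nv"  ["nv"]
41. n0.pre = 27  [S₁.pre + 8]
42. n0.lim = "yu"  ["yu"]

30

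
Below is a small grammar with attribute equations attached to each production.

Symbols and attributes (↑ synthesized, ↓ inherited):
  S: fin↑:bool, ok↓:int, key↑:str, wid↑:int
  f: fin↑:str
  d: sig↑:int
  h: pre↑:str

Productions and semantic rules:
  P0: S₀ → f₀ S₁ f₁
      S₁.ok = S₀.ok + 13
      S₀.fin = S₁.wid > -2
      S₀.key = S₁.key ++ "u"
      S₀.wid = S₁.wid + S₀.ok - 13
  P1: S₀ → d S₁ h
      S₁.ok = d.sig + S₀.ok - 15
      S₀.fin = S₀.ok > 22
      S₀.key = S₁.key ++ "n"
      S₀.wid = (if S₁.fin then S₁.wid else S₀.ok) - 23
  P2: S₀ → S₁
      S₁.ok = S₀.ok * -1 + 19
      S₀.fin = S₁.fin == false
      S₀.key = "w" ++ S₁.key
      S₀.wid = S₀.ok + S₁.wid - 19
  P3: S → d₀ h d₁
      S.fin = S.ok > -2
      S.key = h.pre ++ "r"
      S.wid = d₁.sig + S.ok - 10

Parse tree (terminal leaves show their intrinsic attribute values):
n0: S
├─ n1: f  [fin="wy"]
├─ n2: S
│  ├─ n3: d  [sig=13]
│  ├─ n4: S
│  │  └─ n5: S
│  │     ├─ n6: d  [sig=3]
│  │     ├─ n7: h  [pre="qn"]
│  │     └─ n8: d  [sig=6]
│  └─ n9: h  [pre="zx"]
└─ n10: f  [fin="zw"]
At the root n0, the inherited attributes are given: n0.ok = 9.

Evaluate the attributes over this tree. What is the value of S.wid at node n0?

-5

1. n0.ok = 9  [given at root]
2. n1.fin = "wy"  [terminal]
3. n2.ok = 22  [S₀.ok + 13]
4. n3.sig = 13  [terminal]
5. n4.ok = 20  [d.sig + S₀.ok - 15]
6. n5.ok = -1  [S₀.ok * -1 + 19]
7. n6.sig = 3  [terminal]
8. n7.pre = "qn"  [terminal]
9. n8.sig = 6  [terminal]
10. n5.fin = true  [S.ok > -2]
11. n5.key = "qnr"  [h.pre ++ "r"]
12. n5.wid = -5  [d₁.sig + S.ok - 10]
13. n4.fin = false  [S₁.fin == false]
14. n4.key = "wqnr"  ["w" ++ S₁.key]
15. n4.wid = -4  [S₀.ok + S₁.wid - 19]
16. n9.pre = "zx"  [terminal]
17. n2.fin = false  [S₀.ok > 22]
18. n2.key = "wqnrn"  [S₁.key ++ "n"]
19. n2.wid = -1  [(if S₁.fin then S₁.wid else S₀.ok) - 23]
20. n10.fin = "zw"  [terminal]
21. n0.fin = true  [S₁.wid > -2]
22. n0.key = "wqnrnu"  [S₁.key ++ "u"]
23. n0.wid = -5  [S₁.wid + S₀.ok - 13]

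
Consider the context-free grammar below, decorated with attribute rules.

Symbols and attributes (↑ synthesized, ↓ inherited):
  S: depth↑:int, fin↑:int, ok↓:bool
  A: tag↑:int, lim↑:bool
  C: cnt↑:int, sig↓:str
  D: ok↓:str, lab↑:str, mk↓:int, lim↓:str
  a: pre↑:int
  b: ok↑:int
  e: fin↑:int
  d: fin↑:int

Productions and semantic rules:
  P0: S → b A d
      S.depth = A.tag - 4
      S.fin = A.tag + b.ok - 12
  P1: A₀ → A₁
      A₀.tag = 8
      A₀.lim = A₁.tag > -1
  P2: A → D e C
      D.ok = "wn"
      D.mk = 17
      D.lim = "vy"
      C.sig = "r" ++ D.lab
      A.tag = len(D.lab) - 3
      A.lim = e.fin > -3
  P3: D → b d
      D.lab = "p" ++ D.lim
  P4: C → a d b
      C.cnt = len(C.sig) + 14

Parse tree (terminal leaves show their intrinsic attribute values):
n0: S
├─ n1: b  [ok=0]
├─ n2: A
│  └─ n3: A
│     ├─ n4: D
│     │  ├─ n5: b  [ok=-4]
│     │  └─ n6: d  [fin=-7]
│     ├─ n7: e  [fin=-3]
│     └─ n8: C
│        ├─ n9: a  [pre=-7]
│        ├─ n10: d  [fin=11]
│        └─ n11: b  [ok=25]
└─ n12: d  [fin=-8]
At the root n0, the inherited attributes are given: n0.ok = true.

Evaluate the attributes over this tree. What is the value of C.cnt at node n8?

1. n0.ok = true  [given at root]
2. n1.ok = 0  [terminal]
3. n4.ok = "wn"  ["wn"]
4. n4.mk = 17  [17]
5. n4.lim = "vy"  ["vy"]
6. n5.ok = -4  [terminal]
7. n6.fin = -7  [terminal]
8. n4.lab = "pvy"  ["p" ++ D.lim]
9. n7.fin = -3  [terminal]
10. n8.sig = "rpvy"  ["r" ++ D.lab]
11. n9.pre = -7  [terminal]
12. n10.fin = 11  [terminal]
13. n11.ok = 25  [terminal]
14. n8.cnt = 18  [len(C.sig) + 14]
15. n3.tag = 0  [len(D.lab) - 3]
16. n3.lim = false  [e.fin > -3]
17. n2.tag = 8  [8]
18. n2.lim = true  [A₁.tag > -1]
19. n12.fin = -8  [terminal]
20. n0.depth = 4  [A.tag - 4]
21. n0.fin = -4  [A.tag + b.ok - 12]

18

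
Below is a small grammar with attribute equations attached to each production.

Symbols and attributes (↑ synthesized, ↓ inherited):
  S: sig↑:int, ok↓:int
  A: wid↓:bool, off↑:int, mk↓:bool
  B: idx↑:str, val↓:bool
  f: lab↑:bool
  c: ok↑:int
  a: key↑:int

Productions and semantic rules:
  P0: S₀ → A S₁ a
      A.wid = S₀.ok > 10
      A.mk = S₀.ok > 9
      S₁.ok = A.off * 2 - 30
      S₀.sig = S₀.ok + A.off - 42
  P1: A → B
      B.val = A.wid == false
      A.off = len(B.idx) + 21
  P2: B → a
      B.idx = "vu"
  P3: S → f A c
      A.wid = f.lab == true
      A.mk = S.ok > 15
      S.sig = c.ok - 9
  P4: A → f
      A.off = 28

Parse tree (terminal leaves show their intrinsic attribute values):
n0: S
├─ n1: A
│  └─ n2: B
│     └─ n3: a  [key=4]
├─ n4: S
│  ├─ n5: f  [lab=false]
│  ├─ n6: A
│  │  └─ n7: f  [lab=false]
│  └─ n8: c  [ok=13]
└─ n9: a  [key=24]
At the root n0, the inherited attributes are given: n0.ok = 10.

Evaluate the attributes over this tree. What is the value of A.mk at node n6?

true

1. n0.ok = 10  [given at root]
2. n1.wid = false  [S₀.ok > 10]
3. n1.mk = true  [S₀.ok > 9]
4. n2.val = true  [A.wid == false]
5. n3.key = 4  [terminal]
6. n2.idx = "vu"  ["vu"]
7. n1.off = 23  [len(B.idx) + 21]
8. n4.ok = 16  [A.off * 2 - 30]
9. n5.lab = false  [terminal]
10. n6.wid = false  [f.lab == true]
11. n6.mk = true  [S.ok > 15]
12. n7.lab = false  [terminal]
13. n6.off = 28  [28]
14. n8.ok = 13  [terminal]
15. n4.sig = 4  [c.ok - 9]
16. n9.key = 24  [terminal]
17. n0.sig = -9  [S₀.ok + A.off - 42]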